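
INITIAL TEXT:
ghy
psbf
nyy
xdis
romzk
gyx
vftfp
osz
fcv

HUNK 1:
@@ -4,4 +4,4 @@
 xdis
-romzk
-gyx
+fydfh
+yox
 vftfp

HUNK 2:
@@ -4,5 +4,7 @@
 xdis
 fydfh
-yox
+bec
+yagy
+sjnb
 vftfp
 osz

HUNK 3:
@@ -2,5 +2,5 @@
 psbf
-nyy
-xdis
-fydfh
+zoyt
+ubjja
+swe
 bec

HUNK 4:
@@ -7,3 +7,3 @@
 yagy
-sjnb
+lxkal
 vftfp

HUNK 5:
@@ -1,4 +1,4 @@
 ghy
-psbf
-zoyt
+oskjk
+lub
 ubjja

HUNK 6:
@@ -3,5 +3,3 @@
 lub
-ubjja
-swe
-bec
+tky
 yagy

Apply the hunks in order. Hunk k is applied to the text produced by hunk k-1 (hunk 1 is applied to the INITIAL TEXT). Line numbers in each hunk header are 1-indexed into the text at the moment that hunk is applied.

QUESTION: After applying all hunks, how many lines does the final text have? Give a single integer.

Hunk 1: at line 4 remove [romzk,gyx] add [fydfh,yox] -> 9 lines: ghy psbf nyy xdis fydfh yox vftfp osz fcv
Hunk 2: at line 4 remove [yox] add [bec,yagy,sjnb] -> 11 lines: ghy psbf nyy xdis fydfh bec yagy sjnb vftfp osz fcv
Hunk 3: at line 2 remove [nyy,xdis,fydfh] add [zoyt,ubjja,swe] -> 11 lines: ghy psbf zoyt ubjja swe bec yagy sjnb vftfp osz fcv
Hunk 4: at line 7 remove [sjnb] add [lxkal] -> 11 lines: ghy psbf zoyt ubjja swe bec yagy lxkal vftfp osz fcv
Hunk 5: at line 1 remove [psbf,zoyt] add [oskjk,lub] -> 11 lines: ghy oskjk lub ubjja swe bec yagy lxkal vftfp osz fcv
Hunk 6: at line 3 remove [ubjja,swe,bec] add [tky] -> 9 lines: ghy oskjk lub tky yagy lxkal vftfp osz fcv
Final line count: 9

Answer: 9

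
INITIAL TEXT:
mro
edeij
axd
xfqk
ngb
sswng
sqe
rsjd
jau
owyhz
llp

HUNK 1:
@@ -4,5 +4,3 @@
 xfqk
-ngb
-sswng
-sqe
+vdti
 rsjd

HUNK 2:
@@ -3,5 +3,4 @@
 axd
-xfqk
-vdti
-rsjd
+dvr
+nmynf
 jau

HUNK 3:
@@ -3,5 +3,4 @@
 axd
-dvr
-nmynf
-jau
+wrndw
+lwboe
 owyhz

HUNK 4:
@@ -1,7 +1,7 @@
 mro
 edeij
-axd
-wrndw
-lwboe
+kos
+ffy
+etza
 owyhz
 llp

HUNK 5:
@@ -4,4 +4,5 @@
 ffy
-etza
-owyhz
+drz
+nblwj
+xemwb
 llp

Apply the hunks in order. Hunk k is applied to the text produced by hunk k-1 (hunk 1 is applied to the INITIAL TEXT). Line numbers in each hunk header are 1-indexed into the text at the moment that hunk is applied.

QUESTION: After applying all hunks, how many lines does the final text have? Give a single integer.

Hunk 1: at line 4 remove [ngb,sswng,sqe] add [vdti] -> 9 lines: mro edeij axd xfqk vdti rsjd jau owyhz llp
Hunk 2: at line 3 remove [xfqk,vdti,rsjd] add [dvr,nmynf] -> 8 lines: mro edeij axd dvr nmynf jau owyhz llp
Hunk 3: at line 3 remove [dvr,nmynf,jau] add [wrndw,lwboe] -> 7 lines: mro edeij axd wrndw lwboe owyhz llp
Hunk 4: at line 1 remove [axd,wrndw,lwboe] add [kos,ffy,etza] -> 7 lines: mro edeij kos ffy etza owyhz llp
Hunk 5: at line 4 remove [etza,owyhz] add [drz,nblwj,xemwb] -> 8 lines: mro edeij kos ffy drz nblwj xemwb llp
Final line count: 8

Answer: 8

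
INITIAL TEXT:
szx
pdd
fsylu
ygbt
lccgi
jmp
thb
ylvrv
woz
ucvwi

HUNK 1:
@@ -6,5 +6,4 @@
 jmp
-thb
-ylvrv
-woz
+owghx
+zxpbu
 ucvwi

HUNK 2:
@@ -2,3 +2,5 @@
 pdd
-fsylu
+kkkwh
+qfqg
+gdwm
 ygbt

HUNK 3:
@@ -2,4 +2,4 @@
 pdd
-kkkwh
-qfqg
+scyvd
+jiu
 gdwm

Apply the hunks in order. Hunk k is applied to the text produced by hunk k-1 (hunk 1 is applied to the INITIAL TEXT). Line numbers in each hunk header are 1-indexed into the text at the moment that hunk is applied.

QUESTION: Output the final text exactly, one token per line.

Answer: szx
pdd
scyvd
jiu
gdwm
ygbt
lccgi
jmp
owghx
zxpbu
ucvwi

Derivation:
Hunk 1: at line 6 remove [thb,ylvrv,woz] add [owghx,zxpbu] -> 9 lines: szx pdd fsylu ygbt lccgi jmp owghx zxpbu ucvwi
Hunk 2: at line 2 remove [fsylu] add [kkkwh,qfqg,gdwm] -> 11 lines: szx pdd kkkwh qfqg gdwm ygbt lccgi jmp owghx zxpbu ucvwi
Hunk 3: at line 2 remove [kkkwh,qfqg] add [scyvd,jiu] -> 11 lines: szx pdd scyvd jiu gdwm ygbt lccgi jmp owghx zxpbu ucvwi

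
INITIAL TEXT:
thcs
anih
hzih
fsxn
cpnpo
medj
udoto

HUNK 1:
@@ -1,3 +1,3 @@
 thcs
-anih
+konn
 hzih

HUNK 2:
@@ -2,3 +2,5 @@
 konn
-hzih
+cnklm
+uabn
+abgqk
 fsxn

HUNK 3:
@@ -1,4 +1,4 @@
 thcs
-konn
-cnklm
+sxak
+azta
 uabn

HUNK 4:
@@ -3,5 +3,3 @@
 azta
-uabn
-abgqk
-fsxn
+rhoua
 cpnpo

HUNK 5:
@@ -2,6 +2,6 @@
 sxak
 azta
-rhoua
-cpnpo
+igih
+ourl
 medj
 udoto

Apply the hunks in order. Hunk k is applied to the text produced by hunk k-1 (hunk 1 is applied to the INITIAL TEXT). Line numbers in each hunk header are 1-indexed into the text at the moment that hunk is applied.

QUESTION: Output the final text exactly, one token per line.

Hunk 1: at line 1 remove [anih] add [konn] -> 7 lines: thcs konn hzih fsxn cpnpo medj udoto
Hunk 2: at line 2 remove [hzih] add [cnklm,uabn,abgqk] -> 9 lines: thcs konn cnklm uabn abgqk fsxn cpnpo medj udoto
Hunk 3: at line 1 remove [konn,cnklm] add [sxak,azta] -> 9 lines: thcs sxak azta uabn abgqk fsxn cpnpo medj udoto
Hunk 4: at line 3 remove [uabn,abgqk,fsxn] add [rhoua] -> 7 lines: thcs sxak azta rhoua cpnpo medj udoto
Hunk 5: at line 2 remove [rhoua,cpnpo] add [igih,ourl] -> 7 lines: thcs sxak azta igih ourl medj udoto

Answer: thcs
sxak
azta
igih
ourl
medj
udoto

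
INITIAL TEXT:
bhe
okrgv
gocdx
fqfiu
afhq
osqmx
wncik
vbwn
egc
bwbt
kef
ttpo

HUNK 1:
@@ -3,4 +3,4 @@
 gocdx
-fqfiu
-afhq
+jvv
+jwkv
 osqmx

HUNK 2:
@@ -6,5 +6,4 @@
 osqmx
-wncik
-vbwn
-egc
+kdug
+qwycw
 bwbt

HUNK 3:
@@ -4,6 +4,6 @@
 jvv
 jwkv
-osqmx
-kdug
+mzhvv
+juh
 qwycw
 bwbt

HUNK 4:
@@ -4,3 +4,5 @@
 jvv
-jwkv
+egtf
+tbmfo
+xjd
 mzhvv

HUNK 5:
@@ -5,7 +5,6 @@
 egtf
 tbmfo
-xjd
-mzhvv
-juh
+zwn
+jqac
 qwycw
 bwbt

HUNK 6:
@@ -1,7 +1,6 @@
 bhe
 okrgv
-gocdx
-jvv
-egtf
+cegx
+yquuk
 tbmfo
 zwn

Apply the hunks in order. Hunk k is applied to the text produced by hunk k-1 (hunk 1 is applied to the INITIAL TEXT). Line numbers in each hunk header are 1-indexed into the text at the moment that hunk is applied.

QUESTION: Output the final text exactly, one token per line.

Answer: bhe
okrgv
cegx
yquuk
tbmfo
zwn
jqac
qwycw
bwbt
kef
ttpo

Derivation:
Hunk 1: at line 3 remove [fqfiu,afhq] add [jvv,jwkv] -> 12 lines: bhe okrgv gocdx jvv jwkv osqmx wncik vbwn egc bwbt kef ttpo
Hunk 2: at line 6 remove [wncik,vbwn,egc] add [kdug,qwycw] -> 11 lines: bhe okrgv gocdx jvv jwkv osqmx kdug qwycw bwbt kef ttpo
Hunk 3: at line 4 remove [osqmx,kdug] add [mzhvv,juh] -> 11 lines: bhe okrgv gocdx jvv jwkv mzhvv juh qwycw bwbt kef ttpo
Hunk 4: at line 4 remove [jwkv] add [egtf,tbmfo,xjd] -> 13 lines: bhe okrgv gocdx jvv egtf tbmfo xjd mzhvv juh qwycw bwbt kef ttpo
Hunk 5: at line 5 remove [xjd,mzhvv,juh] add [zwn,jqac] -> 12 lines: bhe okrgv gocdx jvv egtf tbmfo zwn jqac qwycw bwbt kef ttpo
Hunk 6: at line 1 remove [gocdx,jvv,egtf] add [cegx,yquuk] -> 11 lines: bhe okrgv cegx yquuk tbmfo zwn jqac qwycw bwbt kef ttpo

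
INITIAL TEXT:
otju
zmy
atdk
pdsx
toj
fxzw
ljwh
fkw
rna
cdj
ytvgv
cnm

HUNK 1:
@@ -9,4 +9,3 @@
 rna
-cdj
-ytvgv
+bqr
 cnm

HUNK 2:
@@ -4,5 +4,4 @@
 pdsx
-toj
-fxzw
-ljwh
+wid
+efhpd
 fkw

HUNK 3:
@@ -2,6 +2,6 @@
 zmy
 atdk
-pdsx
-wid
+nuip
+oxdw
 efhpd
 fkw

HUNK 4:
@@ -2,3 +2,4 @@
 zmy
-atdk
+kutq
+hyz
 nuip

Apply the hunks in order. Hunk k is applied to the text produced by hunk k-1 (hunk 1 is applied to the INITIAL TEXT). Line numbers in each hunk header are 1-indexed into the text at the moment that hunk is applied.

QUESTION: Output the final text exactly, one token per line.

Hunk 1: at line 9 remove [cdj,ytvgv] add [bqr] -> 11 lines: otju zmy atdk pdsx toj fxzw ljwh fkw rna bqr cnm
Hunk 2: at line 4 remove [toj,fxzw,ljwh] add [wid,efhpd] -> 10 lines: otju zmy atdk pdsx wid efhpd fkw rna bqr cnm
Hunk 3: at line 2 remove [pdsx,wid] add [nuip,oxdw] -> 10 lines: otju zmy atdk nuip oxdw efhpd fkw rna bqr cnm
Hunk 4: at line 2 remove [atdk] add [kutq,hyz] -> 11 lines: otju zmy kutq hyz nuip oxdw efhpd fkw rna bqr cnm

Answer: otju
zmy
kutq
hyz
nuip
oxdw
efhpd
fkw
rna
bqr
cnm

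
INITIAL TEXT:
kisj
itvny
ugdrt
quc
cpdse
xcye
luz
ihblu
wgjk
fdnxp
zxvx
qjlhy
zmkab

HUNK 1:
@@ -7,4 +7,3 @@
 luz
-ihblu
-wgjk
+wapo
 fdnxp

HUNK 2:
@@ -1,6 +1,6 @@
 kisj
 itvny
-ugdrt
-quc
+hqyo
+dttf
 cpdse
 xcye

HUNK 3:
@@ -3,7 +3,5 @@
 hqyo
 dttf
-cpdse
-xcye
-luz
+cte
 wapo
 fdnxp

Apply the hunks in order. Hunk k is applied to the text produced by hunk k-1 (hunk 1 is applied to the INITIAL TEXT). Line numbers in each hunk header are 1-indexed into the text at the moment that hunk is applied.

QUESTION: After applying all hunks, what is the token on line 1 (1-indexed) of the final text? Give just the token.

Answer: kisj

Derivation:
Hunk 1: at line 7 remove [ihblu,wgjk] add [wapo] -> 12 lines: kisj itvny ugdrt quc cpdse xcye luz wapo fdnxp zxvx qjlhy zmkab
Hunk 2: at line 1 remove [ugdrt,quc] add [hqyo,dttf] -> 12 lines: kisj itvny hqyo dttf cpdse xcye luz wapo fdnxp zxvx qjlhy zmkab
Hunk 3: at line 3 remove [cpdse,xcye,luz] add [cte] -> 10 lines: kisj itvny hqyo dttf cte wapo fdnxp zxvx qjlhy zmkab
Final line 1: kisj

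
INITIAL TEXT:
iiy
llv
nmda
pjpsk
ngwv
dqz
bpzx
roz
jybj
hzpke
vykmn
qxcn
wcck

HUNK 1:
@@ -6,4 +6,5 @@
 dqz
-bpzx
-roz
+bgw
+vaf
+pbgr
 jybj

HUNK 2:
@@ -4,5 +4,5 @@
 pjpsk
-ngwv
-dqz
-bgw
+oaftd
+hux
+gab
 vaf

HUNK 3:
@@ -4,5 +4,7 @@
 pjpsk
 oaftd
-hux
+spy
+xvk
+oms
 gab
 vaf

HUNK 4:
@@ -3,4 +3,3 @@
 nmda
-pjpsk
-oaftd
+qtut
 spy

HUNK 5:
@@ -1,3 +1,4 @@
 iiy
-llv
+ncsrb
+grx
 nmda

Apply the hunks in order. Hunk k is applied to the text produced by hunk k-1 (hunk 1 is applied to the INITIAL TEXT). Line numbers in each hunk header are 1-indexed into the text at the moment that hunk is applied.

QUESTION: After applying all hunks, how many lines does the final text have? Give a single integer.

Answer: 16

Derivation:
Hunk 1: at line 6 remove [bpzx,roz] add [bgw,vaf,pbgr] -> 14 lines: iiy llv nmda pjpsk ngwv dqz bgw vaf pbgr jybj hzpke vykmn qxcn wcck
Hunk 2: at line 4 remove [ngwv,dqz,bgw] add [oaftd,hux,gab] -> 14 lines: iiy llv nmda pjpsk oaftd hux gab vaf pbgr jybj hzpke vykmn qxcn wcck
Hunk 3: at line 4 remove [hux] add [spy,xvk,oms] -> 16 lines: iiy llv nmda pjpsk oaftd spy xvk oms gab vaf pbgr jybj hzpke vykmn qxcn wcck
Hunk 4: at line 3 remove [pjpsk,oaftd] add [qtut] -> 15 lines: iiy llv nmda qtut spy xvk oms gab vaf pbgr jybj hzpke vykmn qxcn wcck
Hunk 5: at line 1 remove [llv] add [ncsrb,grx] -> 16 lines: iiy ncsrb grx nmda qtut spy xvk oms gab vaf pbgr jybj hzpke vykmn qxcn wcck
Final line count: 16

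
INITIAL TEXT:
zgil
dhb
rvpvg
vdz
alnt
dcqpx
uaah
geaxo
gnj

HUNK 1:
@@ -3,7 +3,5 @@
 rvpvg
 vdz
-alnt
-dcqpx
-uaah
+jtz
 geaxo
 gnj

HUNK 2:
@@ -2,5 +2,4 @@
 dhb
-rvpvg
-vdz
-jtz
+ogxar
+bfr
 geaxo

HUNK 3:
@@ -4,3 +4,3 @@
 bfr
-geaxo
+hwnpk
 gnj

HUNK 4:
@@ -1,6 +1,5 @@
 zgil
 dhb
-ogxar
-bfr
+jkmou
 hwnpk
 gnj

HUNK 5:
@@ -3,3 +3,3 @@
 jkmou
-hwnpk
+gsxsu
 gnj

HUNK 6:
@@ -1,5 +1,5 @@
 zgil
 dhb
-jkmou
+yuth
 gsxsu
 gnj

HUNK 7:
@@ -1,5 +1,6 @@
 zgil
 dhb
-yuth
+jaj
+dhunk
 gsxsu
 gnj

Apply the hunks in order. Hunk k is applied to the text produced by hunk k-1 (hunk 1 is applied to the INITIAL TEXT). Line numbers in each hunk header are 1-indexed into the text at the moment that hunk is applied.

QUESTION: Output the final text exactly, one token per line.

Hunk 1: at line 3 remove [alnt,dcqpx,uaah] add [jtz] -> 7 lines: zgil dhb rvpvg vdz jtz geaxo gnj
Hunk 2: at line 2 remove [rvpvg,vdz,jtz] add [ogxar,bfr] -> 6 lines: zgil dhb ogxar bfr geaxo gnj
Hunk 3: at line 4 remove [geaxo] add [hwnpk] -> 6 lines: zgil dhb ogxar bfr hwnpk gnj
Hunk 4: at line 1 remove [ogxar,bfr] add [jkmou] -> 5 lines: zgil dhb jkmou hwnpk gnj
Hunk 5: at line 3 remove [hwnpk] add [gsxsu] -> 5 lines: zgil dhb jkmou gsxsu gnj
Hunk 6: at line 1 remove [jkmou] add [yuth] -> 5 lines: zgil dhb yuth gsxsu gnj
Hunk 7: at line 1 remove [yuth] add [jaj,dhunk] -> 6 lines: zgil dhb jaj dhunk gsxsu gnj

Answer: zgil
dhb
jaj
dhunk
gsxsu
gnj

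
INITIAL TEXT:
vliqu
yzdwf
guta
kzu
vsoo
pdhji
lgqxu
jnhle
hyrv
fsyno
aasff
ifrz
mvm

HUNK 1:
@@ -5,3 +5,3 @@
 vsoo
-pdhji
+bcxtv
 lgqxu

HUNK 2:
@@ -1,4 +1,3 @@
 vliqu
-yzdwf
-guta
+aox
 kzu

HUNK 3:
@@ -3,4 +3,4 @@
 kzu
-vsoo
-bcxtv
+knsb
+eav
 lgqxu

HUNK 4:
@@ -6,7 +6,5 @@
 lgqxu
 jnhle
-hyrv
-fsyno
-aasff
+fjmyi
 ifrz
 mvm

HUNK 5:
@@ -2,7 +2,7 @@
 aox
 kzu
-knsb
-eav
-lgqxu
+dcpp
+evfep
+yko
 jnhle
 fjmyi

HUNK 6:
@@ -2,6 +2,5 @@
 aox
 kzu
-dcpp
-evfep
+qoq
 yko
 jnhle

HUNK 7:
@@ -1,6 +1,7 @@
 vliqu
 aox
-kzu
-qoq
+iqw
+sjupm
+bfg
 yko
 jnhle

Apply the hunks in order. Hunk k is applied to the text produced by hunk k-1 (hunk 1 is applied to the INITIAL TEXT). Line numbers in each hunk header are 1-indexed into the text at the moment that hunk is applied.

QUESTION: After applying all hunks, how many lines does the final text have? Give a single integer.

Answer: 10

Derivation:
Hunk 1: at line 5 remove [pdhji] add [bcxtv] -> 13 lines: vliqu yzdwf guta kzu vsoo bcxtv lgqxu jnhle hyrv fsyno aasff ifrz mvm
Hunk 2: at line 1 remove [yzdwf,guta] add [aox] -> 12 lines: vliqu aox kzu vsoo bcxtv lgqxu jnhle hyrv fsyno aasff ifrz mvm
Hunk 3: at line 3 remove [vsoo,bcxtv] add [knsb,eav] -> 12 lines: vliqu aox kzu knsb eav lgqxu jnhle hyrv fsyno aasff ifrz mvm
Hunk 4: at line 6 remove [hyrv,fsyno,aasff] add [fjmyi] -> 10 lines: vliqu aox kzu knsb eav lgqxu jnhle fjmyi ifrz mvm
Hunk 5: at line 2 remove [knsb,eav,lgqxu] add [dcpp,evfep,yko] -> 10 lines: vliqu aox kzu dcpp evfep yko jnhle fjmyi ifrz mvm
Hunk 6: at line 2 remove [dcpp,evfep] add [qoq] -> 9 lines: vliqu aox kzu qoq yko jnhle fjmyi ifrz mvm
Hunk 7: at line 1 remove [kzu,qoq] add [iqw,sjupm,bfg] -> 10 lines: vliqu aox iqw sjupm bfg yko jnhle fjmyi ifrz mvm
Final line count: 10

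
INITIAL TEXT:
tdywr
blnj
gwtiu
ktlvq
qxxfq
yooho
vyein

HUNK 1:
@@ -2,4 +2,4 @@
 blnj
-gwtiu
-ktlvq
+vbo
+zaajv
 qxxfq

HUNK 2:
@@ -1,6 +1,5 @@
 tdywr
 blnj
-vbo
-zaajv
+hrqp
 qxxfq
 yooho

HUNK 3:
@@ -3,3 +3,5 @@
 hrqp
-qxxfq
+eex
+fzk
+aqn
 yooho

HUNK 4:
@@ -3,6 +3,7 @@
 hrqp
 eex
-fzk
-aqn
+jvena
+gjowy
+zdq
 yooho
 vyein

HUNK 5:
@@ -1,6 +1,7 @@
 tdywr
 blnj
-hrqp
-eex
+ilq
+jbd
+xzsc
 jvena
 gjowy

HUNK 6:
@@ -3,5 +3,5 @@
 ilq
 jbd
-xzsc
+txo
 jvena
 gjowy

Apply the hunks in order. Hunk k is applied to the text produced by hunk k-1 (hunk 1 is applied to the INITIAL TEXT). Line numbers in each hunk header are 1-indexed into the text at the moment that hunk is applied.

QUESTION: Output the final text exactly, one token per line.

Answer: tdywr
blnj
ilq
jbd
txo
jvena
gjowy
zdq
yooho
vyein

Derivation:
Hunk 1: at line 2 remove [gwtiu,ktlvq] add [vbo,zaajv] -> 7 lines: tdywr blnj vbo zaajv qxxfq yooho vyein
Hunk 2: at line 1 remove [vbo,zaajv] add [hrqp] -> 6 lines: tdywr blnj hrqp qxxfq yooho vyein
Hunk 3: at line 3 remove [qxxfq] add [eex,fzk,aqn] -> 8 lines: tdywr blnj hrqp eex fzk aqn yooho vyein
Hunk 4: at line 3 remove [fzk,aqn] add [jvena,gjowy,zdq] -> 9 lines: tdywr blnj hrqp eex jvena gjowy zdq yooho vyein
Hunk 5: at line 1 remove [hrqp,eex] add [ilq,jbd,xzsc] -> 10 lines: tdywr blnj ilq jbd xzsc jvena gjowy zdq yooho vyein
Hunk 6: at line 3 remove [xzsc] add [txo] -> 10 lines: tdywr blnj ilq jbd txo jvena gjowy zdq yooho vyein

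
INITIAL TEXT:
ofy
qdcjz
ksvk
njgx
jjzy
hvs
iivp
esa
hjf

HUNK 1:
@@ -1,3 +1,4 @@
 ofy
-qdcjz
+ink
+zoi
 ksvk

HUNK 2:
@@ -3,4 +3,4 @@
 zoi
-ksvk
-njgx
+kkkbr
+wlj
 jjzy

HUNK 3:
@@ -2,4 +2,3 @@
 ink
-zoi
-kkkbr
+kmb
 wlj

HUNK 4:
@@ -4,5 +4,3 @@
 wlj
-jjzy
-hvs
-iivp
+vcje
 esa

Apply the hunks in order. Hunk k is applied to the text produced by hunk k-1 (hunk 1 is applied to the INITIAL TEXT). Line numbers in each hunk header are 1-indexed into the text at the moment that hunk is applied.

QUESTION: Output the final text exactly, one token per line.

Answer: ofy
ink
kmb
wlj
vcje
esa
hjf

Derivation:
Hunk 1: at line 1 remove [qdcjz] add [ink,zoi] -> 10 lines: ofy ink zoi ksvk njgx jjzy hvs iivp esa hjf
Hunk 2: at line 3 remove [ksvk,njgx] add [kkkbr,wlj] -> 10 lines: ofy ink zoi kkkbr wlj jjzy hvs iivp esa hjf
Hunk 3: at line 2 remove [zoi,kkkbr] add [kmb] -> 9 lines: ofy ink kmb wlj jjzy hvs iivp esa hjf
Hunk 4: at line 4 remove [jjzy,hvs,iivp] add [vcje] -> 7 lines: ofy ink kmb wlj vcje esa hjf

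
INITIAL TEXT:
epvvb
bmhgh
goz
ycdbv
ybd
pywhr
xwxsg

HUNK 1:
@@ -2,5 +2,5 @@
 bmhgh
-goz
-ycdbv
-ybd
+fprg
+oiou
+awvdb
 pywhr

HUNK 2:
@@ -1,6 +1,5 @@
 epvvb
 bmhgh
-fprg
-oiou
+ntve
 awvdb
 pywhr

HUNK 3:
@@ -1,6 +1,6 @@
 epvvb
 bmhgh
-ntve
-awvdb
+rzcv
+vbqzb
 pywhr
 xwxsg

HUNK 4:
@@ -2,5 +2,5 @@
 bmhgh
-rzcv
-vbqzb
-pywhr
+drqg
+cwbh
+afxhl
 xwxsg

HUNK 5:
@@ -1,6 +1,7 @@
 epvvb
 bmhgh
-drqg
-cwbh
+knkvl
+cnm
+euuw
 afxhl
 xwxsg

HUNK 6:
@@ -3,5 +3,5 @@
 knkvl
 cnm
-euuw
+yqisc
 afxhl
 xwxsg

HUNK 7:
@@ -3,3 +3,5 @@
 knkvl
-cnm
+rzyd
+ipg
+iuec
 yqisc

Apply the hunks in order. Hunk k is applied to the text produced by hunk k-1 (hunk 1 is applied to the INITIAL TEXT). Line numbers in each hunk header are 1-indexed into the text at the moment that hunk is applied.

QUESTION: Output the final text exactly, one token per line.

Answer: epvvb
bmhgh
knkvl
rzyd
ipg
iuec
yqisc
afxhl
xwxsg

Derivation:
Hunk 1: at line 2 remove [goz,ycdbv,ybd] add [fprg,oiou,awvdb] -> 7 lines: epvvb bmhgh fprg oiou awvdb pywhr xwxsg
Hunk 2: at line 1 remove [fprg,oiou] add [ntve] -> 6 lines: epvvb bmhgh ntve awvdb pywhr xwxsg
Hunk 3: at line 1 remove [ntve,awvdb] add [rzcv,vbqzb] -> 6 lines: epvvb bmhgh rzcv vbqzb pywhr xwxsg
Hunk 4: at line 2 remove [rzcv,vbqzb,pywhr] add [drqg,cwbh,afxhl] -> 6 lines: epvvb bmhgh drqg cwbh afxhl xwxsg
Hunk 5: at line 1 remove [drqg,cwbh] add [knkvl,cnm,euuw] -> 7 lines: epvvb bmhgh knkvl cnm euuw afxhl xwxsg
Hunk 6: at line 3 remove [euuw] add [yqisc] -> 7 lines: epvvb bmhgh knkvl cnm yqisc afxhl xwxsg
Hunk 7: at line 3 remove [cnm] add [rzyd,ipg,iuec] -> 9 lines: epvvb bmhgh knkvl rzyd ipg iuec yqisc afxhl xwxsg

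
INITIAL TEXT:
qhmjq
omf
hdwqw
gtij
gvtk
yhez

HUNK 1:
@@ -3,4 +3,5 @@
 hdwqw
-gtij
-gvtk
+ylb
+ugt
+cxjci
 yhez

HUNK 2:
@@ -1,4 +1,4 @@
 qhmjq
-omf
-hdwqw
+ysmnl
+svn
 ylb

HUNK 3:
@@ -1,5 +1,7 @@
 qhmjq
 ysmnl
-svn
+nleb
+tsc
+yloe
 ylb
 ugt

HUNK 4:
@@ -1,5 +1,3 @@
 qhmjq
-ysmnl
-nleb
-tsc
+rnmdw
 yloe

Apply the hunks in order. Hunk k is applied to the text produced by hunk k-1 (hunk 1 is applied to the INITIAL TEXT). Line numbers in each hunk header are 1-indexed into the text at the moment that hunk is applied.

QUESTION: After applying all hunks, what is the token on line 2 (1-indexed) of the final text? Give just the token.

Answer: rnmdw

Derivation:
Hunk 1: at line 3 remove [gtij,gvtk] add [ylb,ugt,cxjci] -> 7 lines: qhmjq omf hdwqw ylb ugt cxjci yhez
Hunk 2: at line 1 remove [omf,hdwqw] add [ysmnl,svn] -> 7 lines: qhmjq ysmnl svn ylb ugt cxjci yhez
Hunk 3: at line 1 remove [svn] add [nleb,tsc,yloe] -> 9 lines: qhmjq ysmnl nleb tsc yloe ylb ugt cxjci yhez
Hunk 4: at line 1 remove [ysmnl,nleb,tsc] add [rnmdw] -> 7 lines: qhmjq rnmdw yloe ylb ugt cxjci yhez
Final line 2: rnmdw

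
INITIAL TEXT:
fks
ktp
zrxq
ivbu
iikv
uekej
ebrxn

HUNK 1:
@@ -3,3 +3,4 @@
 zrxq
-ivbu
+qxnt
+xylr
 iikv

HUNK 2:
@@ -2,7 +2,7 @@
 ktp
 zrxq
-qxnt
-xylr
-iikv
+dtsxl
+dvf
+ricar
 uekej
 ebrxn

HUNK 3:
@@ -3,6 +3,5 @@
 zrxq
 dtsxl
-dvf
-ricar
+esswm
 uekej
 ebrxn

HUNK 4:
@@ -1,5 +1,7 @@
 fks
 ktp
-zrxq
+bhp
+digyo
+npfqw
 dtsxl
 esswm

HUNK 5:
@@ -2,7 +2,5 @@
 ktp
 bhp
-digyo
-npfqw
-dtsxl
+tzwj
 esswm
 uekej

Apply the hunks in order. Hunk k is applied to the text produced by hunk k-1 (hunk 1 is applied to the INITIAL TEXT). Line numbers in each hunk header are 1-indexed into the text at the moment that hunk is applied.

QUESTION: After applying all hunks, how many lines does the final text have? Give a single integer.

Hunk 1: at line 3 remove [ivbu] add [qxnt,xylr] -> 8 lines: fks ktp zrxq qxnt xylr iikv uekej ebrxn
Hunk 2: at line 2 remove [qxnt,xylr,iikv] add [dtsxl,dvf,ricar] -> 8 lines: fks ktp zrxq dtsxl dvf ricar uekej ebrxn
Hunk 3: at line 3 remove [dvf,ricar] add [esswm] -> 7 lines: fks ktp zrxq dtsxl esswm uekej ebrxn
Hunk 4: at line 1 remove [zrxq] add [bhp,digyo,npfqw] -> 9 lines: fks ktp bhp digyo npfqw dtsxl esswm uekej ebrxn
Hunk 5: at line 2 remove [digyo,npfqw,dtsxl] add [tzwj] -> 7 lines: fks ktp bhp tzwj esswm uekej ebrxn
Final line count: 7

Answer: 7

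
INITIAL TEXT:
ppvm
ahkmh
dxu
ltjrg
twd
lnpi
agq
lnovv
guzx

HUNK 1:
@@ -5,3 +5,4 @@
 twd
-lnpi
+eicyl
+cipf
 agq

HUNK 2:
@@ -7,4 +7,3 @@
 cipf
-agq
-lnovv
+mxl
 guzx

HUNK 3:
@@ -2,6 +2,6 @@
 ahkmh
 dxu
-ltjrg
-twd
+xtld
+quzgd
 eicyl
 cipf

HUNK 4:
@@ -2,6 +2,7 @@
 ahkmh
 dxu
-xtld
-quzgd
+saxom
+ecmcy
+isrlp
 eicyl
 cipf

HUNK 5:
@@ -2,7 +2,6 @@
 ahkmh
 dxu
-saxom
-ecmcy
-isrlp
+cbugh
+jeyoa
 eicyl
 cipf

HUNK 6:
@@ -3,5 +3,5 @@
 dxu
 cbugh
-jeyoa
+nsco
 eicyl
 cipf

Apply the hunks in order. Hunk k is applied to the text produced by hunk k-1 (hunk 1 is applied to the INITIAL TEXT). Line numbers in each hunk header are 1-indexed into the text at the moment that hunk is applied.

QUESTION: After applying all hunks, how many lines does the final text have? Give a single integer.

Answer: 9

Derivation:
Hunk 1: at line 5 remove [lnpi] add [eicyl,cipf] -> 10 lines: ppvm ahkmh dxu ltjrg twd eicyl cipf agq lnovv guzx
Hunk 2: at line 7 remove [agq,lnovv] add [mxl] -> 9 lines: ppvm ahkmh dxu ltjrg twd eicyl cipf mxl guzx
Hunk 3: at line 2 remove [ltjrg,twd] add [xtld,quzgd] -> 9 lines: ppvm ahkmh dxu xtld quzgd eicyl cipf mxl guzx
Hunk 4: at line 2 remove [xtld,quzgd] add [saxom,ecmcy,isrlp] -> 10 lines: ppvm ahkmh dxu saxom ecmcy isrlp eicyl cipf mxl guzx
Hunk 5: at line 2 remove [saxom,ecmcy,isrlp] add [cbugh,jeyoa] -> 9 lines: ppvm ahkmh dxu cbugh jeyoa eicyl cipf mxl guzx
Hunk 6: at line 3 remove [jeyoa] add [nsco] -> 9 lines: ppvm ahkmh dxu cbugh nsco eicyl cipf mxl guzx
Final line count: 9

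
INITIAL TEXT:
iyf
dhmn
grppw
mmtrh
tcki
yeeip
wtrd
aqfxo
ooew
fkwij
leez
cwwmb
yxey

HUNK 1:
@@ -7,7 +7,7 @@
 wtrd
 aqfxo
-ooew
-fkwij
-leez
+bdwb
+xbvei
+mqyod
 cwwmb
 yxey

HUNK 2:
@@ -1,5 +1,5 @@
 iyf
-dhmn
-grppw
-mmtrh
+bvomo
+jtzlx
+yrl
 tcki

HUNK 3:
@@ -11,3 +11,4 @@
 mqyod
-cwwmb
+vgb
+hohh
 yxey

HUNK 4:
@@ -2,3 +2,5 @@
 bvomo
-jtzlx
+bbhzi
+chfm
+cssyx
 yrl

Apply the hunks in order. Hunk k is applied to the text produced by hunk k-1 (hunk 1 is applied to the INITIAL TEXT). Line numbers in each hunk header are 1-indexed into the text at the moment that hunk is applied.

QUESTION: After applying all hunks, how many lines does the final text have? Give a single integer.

Answer: 16

Derivation:
Hunk 1: at line 7 remove [ooew,fkwij,leez] add [bdwb,xbvei,mqyod] -> 13 lines: iyf dhmn grppw mmtrh tcki yeeip wtrd aqfxo bdwb xbvei mqyod cwwmb yxey
Hunk 2: at line 1 remove [dhmn,grppw,mmtrh] add [bvomo,jtzlx,yrl] -> 13 lines: iyf bvomo jtzlx yrl tcki yeeip wtrd aqfxo bdwb xbvei mqyod cwwmb yxey
Hunk 3: at line 11 remove [cwwmb] add [vgb,hohh] -> 14 lines: iyf bvomo jtzlx yrl tcki yeeip wtrd aqfxo bdwb xbvei mqyod vgb hohh yxey
Hunk 4: at line 2 remove [jtzlx] add [bbhzi,chfm,cssyx] -> 16 lines: iyf bvomo bbhzi chfm cssyx yrl tcki yeeip wtrd aqfxo bdwb xbvei mqyod vgb hohh yxey
Final line count: 16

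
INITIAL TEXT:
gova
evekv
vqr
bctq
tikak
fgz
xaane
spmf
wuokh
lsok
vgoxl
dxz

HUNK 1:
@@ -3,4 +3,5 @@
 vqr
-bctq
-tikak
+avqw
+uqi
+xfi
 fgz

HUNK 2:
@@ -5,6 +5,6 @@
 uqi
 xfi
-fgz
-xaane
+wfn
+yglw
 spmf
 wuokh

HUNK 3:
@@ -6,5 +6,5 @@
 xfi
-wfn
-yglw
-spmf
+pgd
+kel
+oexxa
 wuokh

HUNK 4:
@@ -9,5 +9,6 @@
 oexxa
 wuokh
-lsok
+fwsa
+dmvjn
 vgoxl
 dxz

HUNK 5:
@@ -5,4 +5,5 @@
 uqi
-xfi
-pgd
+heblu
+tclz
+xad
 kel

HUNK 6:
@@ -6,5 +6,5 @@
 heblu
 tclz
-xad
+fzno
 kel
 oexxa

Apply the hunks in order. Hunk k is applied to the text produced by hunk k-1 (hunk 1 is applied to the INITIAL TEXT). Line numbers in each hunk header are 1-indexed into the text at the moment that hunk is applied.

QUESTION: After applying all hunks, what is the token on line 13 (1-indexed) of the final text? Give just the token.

Hunk 1: at line 3 remove [bctq,tikak] add [avqw,uqi,xfi] -> 13 lines: gova evekv vqr avqw uqi xfi fgz xaane spmf wuokh lsok vgoxl dxz
Hunk 2: at line 5 remove [fgz,xaane] add [wfn,yglw] -> 13 lines: gova evekv vqr avqw uqi xfi wfn yglw spmf wuokh lsok vgoxl dxz
Hunk 3: at line 6 remove [wfn,yglw,spmf] add [pgd,kel,oexxa] -> 13 lines: gova evekv vqr avqw uqi xfi pgd kel oexxa wuokh lsok vgoxl dxz
Hunk 4: at line 9 remove [lsok] add [fwsa,dmvjn] -> 14 lines: gova evekv vqr avqw uqi xfi pgd kel oexxa wuokh fwsa dmvjn vgoxl dxz
Hunk 5: at line 5 remove [xfi,pgd] add [heblu,tclz,xad] -> 15 lines: gova evekv vqr avqw uqi heblu tclz xad kel oexxa wuokh fwsa dmvjn vgoxl dxz
Hunk 6: at line 6 remove [xad] add [fzno] -> 15 lines: gova evekv vqr avqw uqi heblu tclz fzno kel oexxa wuokh fwsa dmvjn vgoxl dxz
Final line 13: dmvjn

Answer: dmvjn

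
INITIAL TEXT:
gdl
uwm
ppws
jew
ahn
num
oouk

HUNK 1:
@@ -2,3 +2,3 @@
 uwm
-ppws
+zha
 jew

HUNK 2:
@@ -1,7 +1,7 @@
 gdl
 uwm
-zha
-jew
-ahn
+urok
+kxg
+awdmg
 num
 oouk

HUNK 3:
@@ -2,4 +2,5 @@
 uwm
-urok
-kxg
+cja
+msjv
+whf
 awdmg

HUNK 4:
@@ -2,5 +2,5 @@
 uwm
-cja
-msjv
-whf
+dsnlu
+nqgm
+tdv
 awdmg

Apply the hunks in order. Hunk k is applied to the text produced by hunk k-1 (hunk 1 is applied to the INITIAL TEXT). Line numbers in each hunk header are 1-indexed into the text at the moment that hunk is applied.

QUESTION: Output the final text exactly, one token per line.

Hunk 1: at line 2 remove [ppws] add [zha] -> 7 lines: gdl uwm zha jew ahn num oouk
Hunk 2: at line 1 remove [zha,jew,ahn] add [urok,kxg,awdmg] -> 7 lines: gdl uwm urok kxg awdmg num oouk
Hunk 3: at line 2 remove [urok,kxg] add [cja,msjv,whf] -> 8 lines: gdl uwm cja msjv whf awdmg num oouk
Hunk 4: at line 2 remove [cja,msjv,whf] add [dsnlu,nqgm,tdv] -> 8 lines: gdl uwm dsnlu nqgm tdv awdmg num oouk

Answer: gdl
uwm
dsnlu
nqgm
tdv
awdmg
num
oouk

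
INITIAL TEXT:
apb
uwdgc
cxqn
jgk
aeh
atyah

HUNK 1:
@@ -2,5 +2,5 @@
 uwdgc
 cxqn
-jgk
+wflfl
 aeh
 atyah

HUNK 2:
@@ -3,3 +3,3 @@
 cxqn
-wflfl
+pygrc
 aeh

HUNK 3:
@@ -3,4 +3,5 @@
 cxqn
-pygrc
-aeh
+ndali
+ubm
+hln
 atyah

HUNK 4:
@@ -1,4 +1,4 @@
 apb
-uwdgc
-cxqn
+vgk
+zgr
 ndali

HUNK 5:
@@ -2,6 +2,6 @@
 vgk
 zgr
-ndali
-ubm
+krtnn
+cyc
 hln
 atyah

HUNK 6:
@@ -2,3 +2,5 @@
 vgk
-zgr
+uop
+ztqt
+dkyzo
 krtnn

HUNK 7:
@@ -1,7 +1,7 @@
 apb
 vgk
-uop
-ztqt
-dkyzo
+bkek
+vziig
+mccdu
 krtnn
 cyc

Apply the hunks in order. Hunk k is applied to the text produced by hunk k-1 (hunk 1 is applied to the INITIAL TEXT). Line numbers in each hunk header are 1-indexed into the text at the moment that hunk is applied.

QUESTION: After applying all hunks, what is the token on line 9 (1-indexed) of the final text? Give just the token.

Answer: atyah

Derivation:
Hunk 1: at line 2 remove [jgk] add [wflfl] -> 6 lines: apb uwdgc cxqn wflfl aeh atyah
Hunk 2: at line 3 remove [wflfl] add [pygrc] -> 6 lines: apb uwdgc cxqn pygrc aeh atyah
Hunk 3: at line 3 remove [pygrc,aeh] add [ndali,ubm,hln] -> 7 lines: apb uwdgc cxqn ndali ubm hln atyah
Hunk 4: at line 1 remove [uwdgc,cxqn] add [vgk,zgr] -> 7 lines: apb vgk zgr ndali ubm hln atyah
Hunk 5: at line 2 remove [ndali,ubm] add [krtnn,cyc] -> 7 lines: apb vgk zgr krtnn cyc hln atyah
Hunk 6: at line 2 remove [zgr] add [uop,ztqt,dkyzo] -> 9 lines: apb vgk uop ztqt dkyzo krtnn cyc hln atyah
Hunk 7: at line 1 remove [uop,ztqt,dkyzo] add [bkek,vziig,mccdu] -> 9 lines: apb vgk bkek vziig mccdu krtnn cyc hln atyah
Final line 9: atyah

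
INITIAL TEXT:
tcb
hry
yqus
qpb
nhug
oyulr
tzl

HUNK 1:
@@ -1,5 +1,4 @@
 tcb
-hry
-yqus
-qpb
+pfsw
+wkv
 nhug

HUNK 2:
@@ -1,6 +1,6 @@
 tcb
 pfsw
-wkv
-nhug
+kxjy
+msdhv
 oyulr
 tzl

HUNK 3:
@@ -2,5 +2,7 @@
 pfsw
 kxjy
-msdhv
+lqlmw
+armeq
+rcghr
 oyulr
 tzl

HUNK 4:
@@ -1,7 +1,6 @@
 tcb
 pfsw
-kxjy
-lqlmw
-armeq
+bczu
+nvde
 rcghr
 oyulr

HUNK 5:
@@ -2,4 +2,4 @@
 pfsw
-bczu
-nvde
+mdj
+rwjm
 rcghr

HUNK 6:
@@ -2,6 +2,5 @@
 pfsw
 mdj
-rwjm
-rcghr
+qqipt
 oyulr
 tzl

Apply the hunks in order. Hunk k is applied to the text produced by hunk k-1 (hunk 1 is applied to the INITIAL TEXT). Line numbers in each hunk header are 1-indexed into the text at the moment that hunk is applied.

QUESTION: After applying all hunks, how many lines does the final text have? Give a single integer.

Answer: 6

Derivation:
Hunk 1: at line 1 remove [hry,yqus,qpb] add [pfsw,wkv] -> 6 lines: tcb pfsw wkv nhug oyulr tzl
Hunk 2: at line 1 remove [wkv,nhug] add [kxjy,msdhv] -> 6 lines: tcb pfsw kxjy msdhv oyulr tzl
Hunk 3: at line 2 remove [msdhv] add [lqlmw,armeq,rcghr] -> 8 lines: tcb pfsw kxjy lqlmw armeq rcghr oyulr tzl
Hunk 4: at line 1 remove [kxjy,lqlmw,armeq] add [bczu,nvde] -> 7 lines: tcb pfsw bczu nvde rcghr oyulr tzl
Hunk 5: at line 2 remove [bczu,nvde] add [mdj,rwjm] -> 7 lines: tcb pfsw mdj rwjm rcghr oyulr tzl
Hunk 6: at line 2 remove [rwjm,rcghr] add [qqipt] -> 6 lines: tcb pfsw mdj qqipt oyulr tzl
Final line count: 6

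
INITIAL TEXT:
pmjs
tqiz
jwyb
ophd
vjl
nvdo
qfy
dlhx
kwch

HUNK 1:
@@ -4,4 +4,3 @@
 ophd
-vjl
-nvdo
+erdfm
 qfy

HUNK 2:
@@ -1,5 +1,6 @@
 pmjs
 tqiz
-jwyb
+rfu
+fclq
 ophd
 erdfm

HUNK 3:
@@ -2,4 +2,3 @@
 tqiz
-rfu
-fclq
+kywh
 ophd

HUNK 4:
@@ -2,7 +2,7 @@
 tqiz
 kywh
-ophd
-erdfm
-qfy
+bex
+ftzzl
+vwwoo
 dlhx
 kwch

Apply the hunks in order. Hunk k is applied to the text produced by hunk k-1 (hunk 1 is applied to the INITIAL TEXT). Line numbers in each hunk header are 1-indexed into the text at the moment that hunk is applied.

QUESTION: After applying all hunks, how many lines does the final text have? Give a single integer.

Answer: 8

Derivation:
Hunk 1: at line 4 remove [vjl,nvdo] add [erdfm] -> 8 lines: pmjs tqiz jwyb ophd erdfm qfy dlhx kwch
Hunk 2: at line 1 remove [jwyb] add [rfu,fclq] -> 9 lines: pmjs tqiz rfu fclq ophd erdfm qfy dlhx kwch
Hunk 3: at line 2 remove [rfu,fclq] add [kywh] -> 8 lines: pmjs tqiz kywh ophd erdfm qfy dlhx kwch
Hunk 4: at line 2 remove [ophd,erdfm,qfy] add [bex,ftzzl,vwwoo] -> 8 lines: pmjs tqiz kywh bex ftzzl vwwoo dlhx kwch
Final line count: 8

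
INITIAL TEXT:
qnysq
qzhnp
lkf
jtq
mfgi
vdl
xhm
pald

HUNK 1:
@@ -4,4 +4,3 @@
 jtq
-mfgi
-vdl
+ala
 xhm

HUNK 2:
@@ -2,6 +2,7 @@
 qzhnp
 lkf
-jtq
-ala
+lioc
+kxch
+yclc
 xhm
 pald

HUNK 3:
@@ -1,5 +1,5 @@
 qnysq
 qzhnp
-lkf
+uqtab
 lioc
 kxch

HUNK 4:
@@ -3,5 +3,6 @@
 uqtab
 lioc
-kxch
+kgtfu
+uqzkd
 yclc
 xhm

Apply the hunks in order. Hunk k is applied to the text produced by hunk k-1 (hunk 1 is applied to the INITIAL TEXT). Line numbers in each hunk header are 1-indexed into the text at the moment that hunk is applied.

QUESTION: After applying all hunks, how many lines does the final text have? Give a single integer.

Answer: 9

Derivation:
Hunk 1: at line 4 remove [mfgi,vdl] add [ala] -> 7 lines: qnysq qzhnp lkf jtq ala xhm pald
Hunk 2: at line 2 remove [jtq,ala] add [lioc,kxch,yclc] -> 8 lines: qnysq qzhnp lkf lioc kxch yclc xhm pald
Hunk 3: at line 1 remove [lkf] add [uqtab] -> 8 lines: qnysq qzhnp uqtab lioc kxch yclc xhm pald
Hunk 4: at line 3 remove [kxch] add [kgtfu,uqzkd] -> 9 lines: qnysq qzhnp uqtab lioc kgtfu uqzkd yclc xhm pald
Final line count: 9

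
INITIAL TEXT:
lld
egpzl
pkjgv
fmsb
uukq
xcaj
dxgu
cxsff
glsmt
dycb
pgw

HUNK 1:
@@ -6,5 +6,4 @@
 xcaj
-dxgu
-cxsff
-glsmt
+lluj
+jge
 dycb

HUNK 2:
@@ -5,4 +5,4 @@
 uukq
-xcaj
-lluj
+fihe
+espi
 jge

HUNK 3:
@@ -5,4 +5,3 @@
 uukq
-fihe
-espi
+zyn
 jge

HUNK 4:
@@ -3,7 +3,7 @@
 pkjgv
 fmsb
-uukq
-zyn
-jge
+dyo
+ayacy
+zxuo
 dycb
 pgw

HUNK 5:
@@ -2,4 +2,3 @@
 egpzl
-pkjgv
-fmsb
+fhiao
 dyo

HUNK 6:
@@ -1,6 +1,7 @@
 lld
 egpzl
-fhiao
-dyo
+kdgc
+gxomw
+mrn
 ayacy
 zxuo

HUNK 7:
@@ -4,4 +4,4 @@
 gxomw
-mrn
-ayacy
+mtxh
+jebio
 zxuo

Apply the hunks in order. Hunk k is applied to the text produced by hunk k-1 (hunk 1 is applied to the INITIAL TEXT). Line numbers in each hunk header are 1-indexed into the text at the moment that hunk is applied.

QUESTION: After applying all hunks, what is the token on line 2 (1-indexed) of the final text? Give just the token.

Hunk 1: at line 6 remove [dxgu,cxsff,glsmt] add [lluj,jge] -> 10 lines: lld egpzl pkjgv fmsb uukq xcaj lluj jge dycb pgw
Hunk 2: at line 5 remove [xcaj,lluj] add [fihe,espi] -> 10 lines: lld egpzl pkjgv fmsb uukq fihe espi jge dycb pgw
Hunk 3: at line 5 remove [fihe,espi] add [zyn] -> 9 lines: lld egpzl pkjgv fmsb uukq zyn jge dycb pgw
Hunk 4: at line 3 remove [uukq,zyn,jge] add [dyo,ayacy,zxuo] -> 9 lines: lld egpzl pkjgv fmsb dyo ayacy zxuo dycb pgw
Hunk 5: at line 2 remove [pkjgv,fmsb] add [fhiao] -> 8 lines: lld egpzl fhiao dyo ayacy zxuo dycb pgw
Hunk 6: at line 1 remove [fhiao,dyo] add [kdgc,gxomw,mrn] -> 9 lines: lld egpzl kdgc gxomw mrn ayacy zxuo dycb pgw
Hunk 7: at line 4 remove [mrn,ayacy] add [mtxh,jebio] -> 9 lines: lld egpzl kdgc gxomw mtxh jebio zxuo dycb pgw
Final line 2: egpzl

Answer: egpzl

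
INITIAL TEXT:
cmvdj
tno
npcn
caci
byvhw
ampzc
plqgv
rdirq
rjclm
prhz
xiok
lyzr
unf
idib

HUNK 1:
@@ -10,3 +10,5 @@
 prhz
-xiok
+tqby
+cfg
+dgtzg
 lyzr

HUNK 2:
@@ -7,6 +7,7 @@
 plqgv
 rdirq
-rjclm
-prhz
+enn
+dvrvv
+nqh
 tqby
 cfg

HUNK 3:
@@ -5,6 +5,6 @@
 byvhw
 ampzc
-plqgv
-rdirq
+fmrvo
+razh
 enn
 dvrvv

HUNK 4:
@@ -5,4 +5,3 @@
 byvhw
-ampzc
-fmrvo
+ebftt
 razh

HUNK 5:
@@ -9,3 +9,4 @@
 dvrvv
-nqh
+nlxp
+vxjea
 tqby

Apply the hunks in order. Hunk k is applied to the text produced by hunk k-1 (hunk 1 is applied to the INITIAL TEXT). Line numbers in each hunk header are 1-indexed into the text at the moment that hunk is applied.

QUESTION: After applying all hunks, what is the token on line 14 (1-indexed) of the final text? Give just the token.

Answer: dgtzg

Derivation:
Hunk 1: at line 10 remove [xiok] add [tqby,cfg,dgtzg] -> 16 lines: cmvdj tno npcn caci byvhw ampzc plqgv rdirq rjclm prhz tqby cfg dgtzg lyzr unf idib
Hunk 2: at line 7 remove [rjclm,prhz] add [enn,dvrvv,nqh] -> 17 lines: cmvdj tno npcn caci byvhw ampzc plqgv rdirq enn dvrvv nqh tqby cfg dgtzg lyzr unf idib
Hunk 3: at line 5 remove [plqgv,rdirq] add [fmrvo,razh] -> 17 lines: cmvdj tno npcn caci byvhw ampzc fmrvo razh enn dvrvv nqh tqby cfg dgtzg lyzr unf idib
Hunk 4: at line 5 remove [ampzc,fmrvo] add [ebftt] -> 16 lines: cmvdj tno npcn caci byvhw ebftt razh enn dvrvv nqh tqby cfg dgtzg lyzr unf idib
Hunk 5: at line 9 remove [nqh] add [nlxp,vxjea] -> 17 lines: cmvdj tno npcn caci byvhw ebftt razh enn dvrvv nlxp vxjea tqby cfg dgtzg lyzr unf idib
Final line 14: dgtzg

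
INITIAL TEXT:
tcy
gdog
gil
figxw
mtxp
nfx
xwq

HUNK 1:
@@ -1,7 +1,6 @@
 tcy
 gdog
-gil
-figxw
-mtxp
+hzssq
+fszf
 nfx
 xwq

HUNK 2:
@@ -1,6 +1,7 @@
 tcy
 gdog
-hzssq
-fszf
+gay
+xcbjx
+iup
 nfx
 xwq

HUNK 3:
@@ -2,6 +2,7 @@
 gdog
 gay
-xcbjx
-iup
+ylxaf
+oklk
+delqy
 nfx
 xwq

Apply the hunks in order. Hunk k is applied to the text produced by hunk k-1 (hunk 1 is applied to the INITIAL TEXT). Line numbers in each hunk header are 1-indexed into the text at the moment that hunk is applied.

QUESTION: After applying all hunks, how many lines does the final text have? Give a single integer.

Hunk 1: at line 1 remove [gil,figxw,mtxp] add [hzssq,fszf] -> 6 lines: tcy gdog hzssq fszf nfx xwq
Hunk 2: at line 1 remove [hzssq,fszf] add [gay,xcbjx,iup] -> 7 lines: tcy gdog gay xcbjx iup nfx xwq
Hunk 3: at line 2 remove [xcbjx,iup] add [ylxaf,oklk,delqy] -> 8 lines: tcy gdog gay ylxaf oklk delqy nfx xwq
Final line count: 8

Answer: 8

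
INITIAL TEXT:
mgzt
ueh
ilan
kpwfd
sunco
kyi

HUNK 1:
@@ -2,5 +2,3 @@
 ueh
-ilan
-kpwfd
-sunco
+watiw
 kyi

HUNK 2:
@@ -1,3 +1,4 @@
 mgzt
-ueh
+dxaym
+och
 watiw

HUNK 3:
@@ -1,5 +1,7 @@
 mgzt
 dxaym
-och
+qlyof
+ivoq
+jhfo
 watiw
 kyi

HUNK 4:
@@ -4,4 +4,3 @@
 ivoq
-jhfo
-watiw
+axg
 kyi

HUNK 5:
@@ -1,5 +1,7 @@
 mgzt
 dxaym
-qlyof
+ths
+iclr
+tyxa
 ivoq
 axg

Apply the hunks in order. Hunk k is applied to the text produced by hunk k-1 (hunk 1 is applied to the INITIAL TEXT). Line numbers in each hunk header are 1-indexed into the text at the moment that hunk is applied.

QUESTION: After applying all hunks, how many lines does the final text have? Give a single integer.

Hunk 1: at line 2 remove [ilan,kpwfd,sunco] add [watiw] -> 4 lines: mgzt ueh watiw kyi
Hunk 2: at line 1 remove [ueh] add [dxaym,och] -> 5 lines: mgzt dxaym och watiw kyi
Hunk 3: at line 1 remove [och] add [qlyof,ivoq,jhfo] -> 7 lines: mgzt dxaym qlyof ivoq jhfo watiw kyi
Hunk 4: at line 4 remove [jhfo,watiw] add [axg] -> 6 lines: mgzt dxaym qlyof ivoq axg kyi
Hunk 5: at line 1 remove [qlyof] add [ths,iclr,tyxa] -> 8 lines: mgzt dxaym ths iclr tyxa ivoq axg kyi
Final line count: 8

Answer: 8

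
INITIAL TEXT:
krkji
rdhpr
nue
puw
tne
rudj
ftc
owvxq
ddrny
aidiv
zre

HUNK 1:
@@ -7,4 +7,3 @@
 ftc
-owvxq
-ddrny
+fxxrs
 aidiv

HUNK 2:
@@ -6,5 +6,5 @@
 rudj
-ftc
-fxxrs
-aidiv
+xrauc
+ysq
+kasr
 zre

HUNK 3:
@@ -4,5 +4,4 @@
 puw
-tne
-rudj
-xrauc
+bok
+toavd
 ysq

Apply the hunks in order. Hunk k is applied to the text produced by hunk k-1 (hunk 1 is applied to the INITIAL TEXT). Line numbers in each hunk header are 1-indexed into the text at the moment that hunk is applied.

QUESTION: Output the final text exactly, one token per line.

Hunk 1: at line 7 remove [owvxq,ddrny] add [fxxrs] -> 10 lines: krkji rdhpr nue puw tne rudj ftc fxxrs aidiv zre
Hunk 2: at line 6 remove [ftc,fxxrs,aidiv] add [xrauc,ysq,kasr] -> 10 lines: krkji rdhpr nue puw tne rudj xrauc ysq kasr zre
Hunk 3: at line 4 remove [tne,rudj,xrauc] add [bok,toavd] -> 9 lines: krkji rdhpr nue puw bok toavd ysq kasr zre

Answer: krkji
rdhpr
nue
puw
bok
toavd
ysq
kasr
zre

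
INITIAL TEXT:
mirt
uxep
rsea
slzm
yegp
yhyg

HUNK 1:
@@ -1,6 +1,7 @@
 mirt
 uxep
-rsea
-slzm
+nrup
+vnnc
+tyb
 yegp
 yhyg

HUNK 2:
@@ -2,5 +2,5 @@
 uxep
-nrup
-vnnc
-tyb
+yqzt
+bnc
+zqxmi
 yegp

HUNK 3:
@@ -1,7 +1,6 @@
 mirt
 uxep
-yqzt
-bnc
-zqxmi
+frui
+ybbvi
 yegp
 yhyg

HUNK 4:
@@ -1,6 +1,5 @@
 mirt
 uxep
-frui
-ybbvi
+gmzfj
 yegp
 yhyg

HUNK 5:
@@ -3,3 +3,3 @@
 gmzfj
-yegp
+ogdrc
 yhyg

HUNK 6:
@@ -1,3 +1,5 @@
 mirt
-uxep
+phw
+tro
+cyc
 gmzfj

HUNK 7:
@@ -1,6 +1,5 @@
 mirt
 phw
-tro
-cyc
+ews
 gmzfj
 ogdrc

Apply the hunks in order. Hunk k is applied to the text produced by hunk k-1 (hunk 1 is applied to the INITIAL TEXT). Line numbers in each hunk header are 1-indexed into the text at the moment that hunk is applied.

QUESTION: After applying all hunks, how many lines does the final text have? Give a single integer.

Hunk 1: at line 1 remove [rsea,slzm] add [nrup,vnnc,tyb] -> 7 lines: mirt uxep nrup vnnc tyb yegp yhyg
Hunk 2: at line 2 remove [nrup,vnnc,tyb] add [yqzt,bnc,zqxmi] -> 7 lines: mirt uxep yqzt bnc zqxmi yegp yhyg
Hunk 3: at line 1 remove [yqzt,bnc,zqxmi] add [frui,ybbvi] -> 6 lines: mirt uxep frui ybbvi yegp yhyg
Hunk 4: at line 1 remove [frui,ybbvi] add [gmzfj] -> 5 lines: mirt uxep gmzfj yegp yhyg
Hunk 5: at line 3 remove [yegp] add [ogdrc] -> 5 lines: mirt uxep gmzfj ogdrc yhyg
Hunk 6: at line 1 remove [uxep] add [phw,tro,cyc] -> 7 lines: mirt phw tro cyc gmzfj ogdrc yhyg
Hunk 7: at line 1 remove [tro,cyc] add [ews] -> 6 lines: mirt phw ews gmzfj ogdrc yhyg
Final line count: 6

Answer: 6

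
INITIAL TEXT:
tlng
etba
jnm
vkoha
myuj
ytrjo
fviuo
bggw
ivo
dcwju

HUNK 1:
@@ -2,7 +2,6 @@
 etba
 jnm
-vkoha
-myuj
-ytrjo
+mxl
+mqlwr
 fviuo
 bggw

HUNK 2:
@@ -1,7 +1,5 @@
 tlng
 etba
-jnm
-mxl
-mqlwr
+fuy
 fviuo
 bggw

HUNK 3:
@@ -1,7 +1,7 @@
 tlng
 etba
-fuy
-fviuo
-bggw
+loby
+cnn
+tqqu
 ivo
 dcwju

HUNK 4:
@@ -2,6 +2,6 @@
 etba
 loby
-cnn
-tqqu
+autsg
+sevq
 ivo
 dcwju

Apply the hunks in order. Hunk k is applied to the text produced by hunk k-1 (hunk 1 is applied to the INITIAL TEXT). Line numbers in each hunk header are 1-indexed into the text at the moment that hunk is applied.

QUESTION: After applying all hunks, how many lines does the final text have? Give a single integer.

Hunk 1: at line 2 remove [vkoha,myuj,ytrjo] add [mxl,mqlwr] -> 9 lines: tlng etba jnm mxl mqlwr fviuo bggw ivo dcwju
Hunk 2: at line 1 remove [jnm,mxl,mqlwr] add [fuy] -> 7 lines: tlng etba fuy fviuo bggw ivo dcwju
Hunk 3: at line 1 remove [fuy,fviuo,bggw] add [loby,cnn,tqqu] -> 7 lines: tlng etba loby cnn tqqu ivo dcwju
Hunk 4: at line 2 remove [cnn,tqqu] add [autsg,sevq] -> 7 lines: tlng etba loby autsg sevq ivo dcwju
Final line count: 7

Answer: 7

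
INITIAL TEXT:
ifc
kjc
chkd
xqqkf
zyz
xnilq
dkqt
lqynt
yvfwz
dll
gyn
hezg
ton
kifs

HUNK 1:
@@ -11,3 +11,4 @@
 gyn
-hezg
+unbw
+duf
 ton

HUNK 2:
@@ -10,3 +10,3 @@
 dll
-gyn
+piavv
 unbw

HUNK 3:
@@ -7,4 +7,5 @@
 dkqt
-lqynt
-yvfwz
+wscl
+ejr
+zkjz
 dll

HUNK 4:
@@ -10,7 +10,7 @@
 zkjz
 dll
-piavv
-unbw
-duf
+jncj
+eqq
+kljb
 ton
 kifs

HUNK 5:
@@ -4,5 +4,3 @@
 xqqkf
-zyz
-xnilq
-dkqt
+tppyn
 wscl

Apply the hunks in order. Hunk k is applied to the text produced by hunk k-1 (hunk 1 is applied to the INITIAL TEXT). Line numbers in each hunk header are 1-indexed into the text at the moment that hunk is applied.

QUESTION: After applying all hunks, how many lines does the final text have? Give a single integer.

Answer: 14

Derivation:
Hunk 1: at line 11 remove [hezg] add [unbw,duf] -> 15 lines: ifc kjc chkd xqqkf zyz xnilq dkqt lqynt yvfwz dll gyn unbw duf ton kifs
Hunk 2: at line 10 remove [gyn] add [piavv] -> 15 lines: ifc kjc chkd xqqkf zyz xnilq dkqt lqynt yvfwz dll piavv unbw duf ton kifs
Hunk 3: at line 7 remove [lqynt,yvfwz] add [wscl,ejr,zkjz] -> 16 lines: ifc kjc chkd xqqkf zyz xnilq dkqt wscl ejr zkjz dll piavv unbw duf ton kifs
Hunk 4: at line 10 remove [piavv,unbw,duf] add [jncj,eqq,kljb] -> 16 lines: ifc kjc chkd xqqkf zyz xnilq dkqt wscl ejr zkjz dll jncj eqq kljb ton kifs
Hunk 5: at line 4 remove [zyz,xnilq,dkqt] add [tppyn] -> 14 lines: ifc kjc chkd xqqkf tppyn wscl ejr zkjz dll jncj eqq kljb ton kifs
Final line count: 14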